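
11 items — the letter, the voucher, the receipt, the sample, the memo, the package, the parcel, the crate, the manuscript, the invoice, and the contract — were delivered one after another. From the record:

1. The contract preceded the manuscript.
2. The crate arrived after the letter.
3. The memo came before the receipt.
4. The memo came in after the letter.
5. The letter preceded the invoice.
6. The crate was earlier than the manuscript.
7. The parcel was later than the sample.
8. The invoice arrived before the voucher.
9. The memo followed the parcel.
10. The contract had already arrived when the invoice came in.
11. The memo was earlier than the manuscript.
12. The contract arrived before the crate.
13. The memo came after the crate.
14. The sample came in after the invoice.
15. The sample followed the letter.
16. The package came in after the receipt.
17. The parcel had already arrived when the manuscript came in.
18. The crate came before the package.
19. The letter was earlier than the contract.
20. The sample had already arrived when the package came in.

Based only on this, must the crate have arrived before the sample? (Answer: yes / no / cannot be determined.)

No chain of stated constraints runs from the crate to the sample, and none runs from the sample to the crate either.
So the relative order of the crate and the sample is not fixed by the given facts.

cannot be determined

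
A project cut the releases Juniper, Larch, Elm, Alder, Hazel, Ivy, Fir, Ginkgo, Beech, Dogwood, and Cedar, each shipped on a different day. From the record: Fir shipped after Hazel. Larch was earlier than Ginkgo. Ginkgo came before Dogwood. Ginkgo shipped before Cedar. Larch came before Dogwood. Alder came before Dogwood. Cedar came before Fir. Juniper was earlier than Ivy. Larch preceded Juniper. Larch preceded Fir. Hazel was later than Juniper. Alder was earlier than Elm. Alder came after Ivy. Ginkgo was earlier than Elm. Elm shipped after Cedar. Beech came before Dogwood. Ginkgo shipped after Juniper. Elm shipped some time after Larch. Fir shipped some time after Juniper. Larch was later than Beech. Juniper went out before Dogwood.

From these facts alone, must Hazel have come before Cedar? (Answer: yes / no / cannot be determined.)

No chain of stated constraints runs from Hazel to Cedar, and none runs from Cedar to Hazel either.
So the relative order of Hazel and Cedar is not fixed by the given facts.

cannot be determined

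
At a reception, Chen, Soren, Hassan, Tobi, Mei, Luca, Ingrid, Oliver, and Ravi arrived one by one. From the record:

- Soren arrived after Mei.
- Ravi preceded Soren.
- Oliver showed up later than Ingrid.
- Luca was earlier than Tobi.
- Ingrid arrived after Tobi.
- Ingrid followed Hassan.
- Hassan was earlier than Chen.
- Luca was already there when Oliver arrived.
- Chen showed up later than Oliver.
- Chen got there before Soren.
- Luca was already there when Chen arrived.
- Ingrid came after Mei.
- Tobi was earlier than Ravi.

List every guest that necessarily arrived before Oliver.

Hassan, Ingrid, Luca, Mei, Tobi

Directly stated before Oliver: Ingrid and Luca.
Hassan reaches Oliver via Hassan → Ingrid → Oliver.
Mei reaches Oliver via Mei → Ingrid → Oliver.
Tobi reaches Oliver via Tobi → Ingrid → Oliver.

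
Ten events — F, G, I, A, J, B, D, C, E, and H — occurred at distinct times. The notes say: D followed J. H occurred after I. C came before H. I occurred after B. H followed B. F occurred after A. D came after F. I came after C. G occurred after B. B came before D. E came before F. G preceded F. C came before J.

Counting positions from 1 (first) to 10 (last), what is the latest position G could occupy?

G must come before D and F — 2 events forced after it.
Everything else can be placed before G in some valid order, so G can sit as late as position 10 − 2 = 8.

8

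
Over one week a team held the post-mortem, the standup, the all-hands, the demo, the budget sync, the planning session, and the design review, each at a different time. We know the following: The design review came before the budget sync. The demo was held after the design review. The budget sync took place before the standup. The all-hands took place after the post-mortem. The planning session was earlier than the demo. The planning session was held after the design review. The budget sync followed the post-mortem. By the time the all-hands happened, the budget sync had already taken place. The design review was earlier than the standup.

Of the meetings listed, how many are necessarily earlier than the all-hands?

3

Directly stated before the all-hands: the budget sync and the post-mortem.
The design review reaches the all-hands via the design review → the budget sync → the all-hands.
No chain forces the planning session (or any of the others) ahead of the all-hands.
That's the budget sync, the design review, and the post-mortem — 3 in all.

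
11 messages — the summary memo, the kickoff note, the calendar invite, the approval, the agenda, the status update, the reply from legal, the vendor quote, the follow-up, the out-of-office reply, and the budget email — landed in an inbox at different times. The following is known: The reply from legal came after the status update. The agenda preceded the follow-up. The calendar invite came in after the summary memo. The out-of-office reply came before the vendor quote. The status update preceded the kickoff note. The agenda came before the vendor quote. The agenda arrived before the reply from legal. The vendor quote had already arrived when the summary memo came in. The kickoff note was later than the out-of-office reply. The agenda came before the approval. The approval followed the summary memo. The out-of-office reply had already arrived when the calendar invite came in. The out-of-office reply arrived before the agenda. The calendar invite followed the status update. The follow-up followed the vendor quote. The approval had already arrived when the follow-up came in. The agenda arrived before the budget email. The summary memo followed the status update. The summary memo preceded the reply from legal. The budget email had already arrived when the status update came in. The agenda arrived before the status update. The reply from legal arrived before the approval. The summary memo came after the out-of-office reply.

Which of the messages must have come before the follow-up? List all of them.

Directly stated before the follow-up: the agenda, the approval, and the vendor quote.
The budget email reaches the follow-up via the budget email → the status update → the summary memo → the approval → the follow-up.
The out-of-office reply reaches the follow-up via the out-of-office reply → the agenda → the follow-up.
The reply from legal reaches the follow-up via the reply from legal → the approval → the follow-up.
Likewise the status update and the summary memo each reach the follow-up by chaining the stated constraints.
No chain forces the kickoff note (or any of the others) ahead of the follow-up.

the agenda, the approval, the budget email, the out-of-office reply, the reply from legal, the status update, the summary memo, the vendor quote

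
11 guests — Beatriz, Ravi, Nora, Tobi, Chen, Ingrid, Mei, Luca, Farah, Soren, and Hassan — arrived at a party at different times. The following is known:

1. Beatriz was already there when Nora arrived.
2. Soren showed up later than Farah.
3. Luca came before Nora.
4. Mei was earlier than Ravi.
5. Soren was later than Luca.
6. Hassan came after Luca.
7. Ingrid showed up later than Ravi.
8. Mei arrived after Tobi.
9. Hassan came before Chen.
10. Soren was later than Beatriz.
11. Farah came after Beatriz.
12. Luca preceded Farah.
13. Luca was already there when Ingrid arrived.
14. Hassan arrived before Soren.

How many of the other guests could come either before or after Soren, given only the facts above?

6

Forced before Soren: Beatriz, Farah, Hassan, and Luca.
That leaves Chen, Ingrid, Mei, Nora, Ravi, and Tobi with no forced order relative to Soren — 6.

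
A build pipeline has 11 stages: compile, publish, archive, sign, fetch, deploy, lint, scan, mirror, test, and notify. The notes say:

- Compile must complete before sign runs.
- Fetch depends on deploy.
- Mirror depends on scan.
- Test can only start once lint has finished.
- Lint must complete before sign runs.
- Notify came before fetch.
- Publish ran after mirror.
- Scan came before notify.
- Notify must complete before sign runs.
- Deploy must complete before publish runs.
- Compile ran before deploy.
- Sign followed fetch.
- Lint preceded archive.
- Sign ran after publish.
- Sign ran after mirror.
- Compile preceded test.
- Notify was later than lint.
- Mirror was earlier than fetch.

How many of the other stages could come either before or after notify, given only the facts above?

6

Forced before notify: lint and scan; forced after notify: fetch and sign.
That leaves archive, compile, deploy, mirror, publish, and test with no forced order relative to notify — 6.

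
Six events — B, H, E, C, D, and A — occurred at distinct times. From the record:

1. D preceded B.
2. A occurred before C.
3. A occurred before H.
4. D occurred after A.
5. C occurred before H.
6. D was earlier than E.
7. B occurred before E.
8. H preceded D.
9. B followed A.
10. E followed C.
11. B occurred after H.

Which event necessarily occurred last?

Every other event has a chain of constraints placing it before E, so E is last.

E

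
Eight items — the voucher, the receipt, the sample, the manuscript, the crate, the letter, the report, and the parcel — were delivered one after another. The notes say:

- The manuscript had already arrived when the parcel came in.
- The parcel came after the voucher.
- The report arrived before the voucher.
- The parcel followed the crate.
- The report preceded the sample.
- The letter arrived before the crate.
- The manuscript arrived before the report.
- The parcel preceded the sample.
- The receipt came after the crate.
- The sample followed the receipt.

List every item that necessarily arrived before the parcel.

Directly stated before the parcel: the crate, the manuscript, and the voucher.
The letter reaches the parcel via the letter → the crate → the parcel.
The report reaches the parcel via the report → the voucher → the parcel.
No chain forces the sample (or any of the others) ahead of the parcel.

the crate, the letter, the manuscript, the report, the voucher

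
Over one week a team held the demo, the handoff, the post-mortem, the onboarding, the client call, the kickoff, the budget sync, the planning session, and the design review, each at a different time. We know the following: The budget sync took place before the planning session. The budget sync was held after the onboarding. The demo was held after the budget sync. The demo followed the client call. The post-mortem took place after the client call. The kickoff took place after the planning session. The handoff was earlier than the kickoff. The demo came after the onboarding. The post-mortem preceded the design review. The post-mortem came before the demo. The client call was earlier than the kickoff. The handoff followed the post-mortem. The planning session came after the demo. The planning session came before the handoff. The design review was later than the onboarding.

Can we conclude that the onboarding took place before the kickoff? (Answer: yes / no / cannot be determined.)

yes

Chain the constraints: the onboarding → the demo → the planning session → the kickoff. Each link is directly stated, so the onboarding comes before the kickoff.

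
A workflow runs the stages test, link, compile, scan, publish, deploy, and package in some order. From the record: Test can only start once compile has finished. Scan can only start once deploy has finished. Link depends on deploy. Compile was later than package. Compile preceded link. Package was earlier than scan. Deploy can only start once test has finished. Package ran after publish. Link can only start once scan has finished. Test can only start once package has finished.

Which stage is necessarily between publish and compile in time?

Tracing the constraints gives publish → package → compile, so package sits after publish and before compile.
No other stage is forced both after publish and before compile.

package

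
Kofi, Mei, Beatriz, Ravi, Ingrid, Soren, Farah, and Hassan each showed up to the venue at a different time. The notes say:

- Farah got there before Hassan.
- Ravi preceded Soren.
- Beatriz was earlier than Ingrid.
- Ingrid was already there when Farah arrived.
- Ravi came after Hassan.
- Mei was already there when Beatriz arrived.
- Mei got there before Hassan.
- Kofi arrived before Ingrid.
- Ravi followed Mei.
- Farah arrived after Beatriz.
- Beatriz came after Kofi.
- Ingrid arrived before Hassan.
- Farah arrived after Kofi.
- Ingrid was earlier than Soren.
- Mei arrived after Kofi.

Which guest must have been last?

Every other guest has a chain of constraints placing them before Soren, so Soren is last.

Soren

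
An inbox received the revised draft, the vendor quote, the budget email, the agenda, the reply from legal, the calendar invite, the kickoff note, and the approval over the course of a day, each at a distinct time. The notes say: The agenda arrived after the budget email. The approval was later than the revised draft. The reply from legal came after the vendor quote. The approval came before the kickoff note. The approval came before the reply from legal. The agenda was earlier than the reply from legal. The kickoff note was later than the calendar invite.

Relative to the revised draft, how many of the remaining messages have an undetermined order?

Forced after the revised draft: the approval, the kickoff note, and the reply from legal.
That leaves the agenda, the budget email, the calendar invite, and the vendor quote with no forced order relative to the revised draft — 4.

4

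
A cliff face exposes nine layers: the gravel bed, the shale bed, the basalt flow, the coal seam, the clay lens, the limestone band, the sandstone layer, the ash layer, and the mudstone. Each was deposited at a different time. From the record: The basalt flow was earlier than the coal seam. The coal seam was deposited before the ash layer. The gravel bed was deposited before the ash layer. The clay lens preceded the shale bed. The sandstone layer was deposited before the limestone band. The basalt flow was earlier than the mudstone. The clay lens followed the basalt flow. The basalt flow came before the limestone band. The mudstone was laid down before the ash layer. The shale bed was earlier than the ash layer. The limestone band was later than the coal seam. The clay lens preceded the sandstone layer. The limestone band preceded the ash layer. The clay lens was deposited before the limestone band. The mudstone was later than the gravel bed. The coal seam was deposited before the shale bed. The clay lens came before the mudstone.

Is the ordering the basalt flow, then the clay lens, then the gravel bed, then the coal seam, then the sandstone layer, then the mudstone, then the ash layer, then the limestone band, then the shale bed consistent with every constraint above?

The constraints require the limestone band before the ash layer, but in the proposed sequence the ash layer appears ahead of the limestone band. That one violation is enough.

no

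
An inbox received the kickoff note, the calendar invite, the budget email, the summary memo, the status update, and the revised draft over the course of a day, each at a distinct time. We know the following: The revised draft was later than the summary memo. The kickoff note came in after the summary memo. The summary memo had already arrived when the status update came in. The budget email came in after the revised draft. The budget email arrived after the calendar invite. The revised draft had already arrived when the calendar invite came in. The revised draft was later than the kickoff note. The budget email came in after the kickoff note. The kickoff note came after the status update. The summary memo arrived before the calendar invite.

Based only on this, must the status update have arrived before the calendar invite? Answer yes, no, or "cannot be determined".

yes

Chain the constraints: the status update → the kickoff note → the revised draft → the calendar invite. Each link is directly stated, so the status update comes before the calendar invite.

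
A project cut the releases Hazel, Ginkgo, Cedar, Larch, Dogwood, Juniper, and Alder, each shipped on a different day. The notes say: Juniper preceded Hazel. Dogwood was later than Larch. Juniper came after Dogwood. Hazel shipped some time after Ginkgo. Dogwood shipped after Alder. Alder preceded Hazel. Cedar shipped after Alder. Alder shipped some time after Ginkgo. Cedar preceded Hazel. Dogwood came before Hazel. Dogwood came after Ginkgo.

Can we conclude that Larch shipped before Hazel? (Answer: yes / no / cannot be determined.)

yes

Chain the constraints: Larch → Dogwood → Hazel. Each link is directly stated, so Larch comes before Hazel.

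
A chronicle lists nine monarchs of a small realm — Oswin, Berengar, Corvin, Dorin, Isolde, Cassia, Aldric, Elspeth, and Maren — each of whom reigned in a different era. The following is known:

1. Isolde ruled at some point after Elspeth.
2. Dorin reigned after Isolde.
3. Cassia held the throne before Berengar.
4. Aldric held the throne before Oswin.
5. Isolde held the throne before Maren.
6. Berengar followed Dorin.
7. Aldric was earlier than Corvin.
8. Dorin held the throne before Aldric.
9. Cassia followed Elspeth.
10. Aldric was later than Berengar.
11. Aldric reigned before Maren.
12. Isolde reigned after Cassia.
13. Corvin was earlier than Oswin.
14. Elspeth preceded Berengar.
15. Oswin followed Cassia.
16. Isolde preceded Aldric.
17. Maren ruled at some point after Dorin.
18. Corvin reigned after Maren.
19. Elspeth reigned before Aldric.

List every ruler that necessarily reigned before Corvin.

Aldric, Berengar, Cassia, Dorin, Elspeth, Isolde, Maren

Directly stated before Corvin: Aldric and Maren.
Berengar reaches Corvin via Berengar → Aldric → Corvin.
Cassia reaches Corvin via Cassia → Isolde → Aldric → Corvin.
Dorin reaches Corvin via Dorin → Aldric → Corvin.
Likewise Elspeth and Isolde each reach Corvin by chaining the stated constraints.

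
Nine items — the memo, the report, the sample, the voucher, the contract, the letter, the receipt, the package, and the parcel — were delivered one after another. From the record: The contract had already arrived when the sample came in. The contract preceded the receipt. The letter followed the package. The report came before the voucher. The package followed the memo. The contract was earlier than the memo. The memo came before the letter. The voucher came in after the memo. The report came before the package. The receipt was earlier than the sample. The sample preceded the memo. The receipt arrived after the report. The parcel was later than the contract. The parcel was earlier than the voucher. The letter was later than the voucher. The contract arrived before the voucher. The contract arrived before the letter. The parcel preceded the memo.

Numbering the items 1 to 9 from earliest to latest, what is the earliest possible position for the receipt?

3

The contract and the report must both come before the receipt — 2 forced predecessors.
Nothing else is forced ahead of the receipt, so its earliest slot is position 2 + 1 = 3.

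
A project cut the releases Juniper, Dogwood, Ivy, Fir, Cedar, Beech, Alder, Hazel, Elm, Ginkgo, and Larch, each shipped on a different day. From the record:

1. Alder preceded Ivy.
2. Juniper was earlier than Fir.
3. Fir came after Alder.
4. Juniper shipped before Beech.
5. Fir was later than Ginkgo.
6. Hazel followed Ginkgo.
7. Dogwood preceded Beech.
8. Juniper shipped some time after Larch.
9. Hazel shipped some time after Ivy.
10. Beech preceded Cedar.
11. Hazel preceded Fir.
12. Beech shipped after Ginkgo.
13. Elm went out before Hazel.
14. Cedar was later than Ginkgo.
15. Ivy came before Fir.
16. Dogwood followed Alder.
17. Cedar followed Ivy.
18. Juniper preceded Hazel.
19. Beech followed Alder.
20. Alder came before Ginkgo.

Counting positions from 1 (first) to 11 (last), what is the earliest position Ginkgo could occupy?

Alder must come before Ginkgo — 1 forced predecessor.
Nothing else is forced ahead of Ginkgo, so its earliest slot is position 1 + 1 = 2.

2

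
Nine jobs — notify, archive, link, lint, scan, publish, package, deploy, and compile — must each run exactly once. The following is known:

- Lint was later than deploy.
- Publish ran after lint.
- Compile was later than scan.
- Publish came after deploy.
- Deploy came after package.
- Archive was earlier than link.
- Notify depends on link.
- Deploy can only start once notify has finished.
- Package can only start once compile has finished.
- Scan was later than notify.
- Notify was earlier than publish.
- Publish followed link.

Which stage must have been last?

Every other stage has a chain of constraints placing it before publish, so publish is last.

publish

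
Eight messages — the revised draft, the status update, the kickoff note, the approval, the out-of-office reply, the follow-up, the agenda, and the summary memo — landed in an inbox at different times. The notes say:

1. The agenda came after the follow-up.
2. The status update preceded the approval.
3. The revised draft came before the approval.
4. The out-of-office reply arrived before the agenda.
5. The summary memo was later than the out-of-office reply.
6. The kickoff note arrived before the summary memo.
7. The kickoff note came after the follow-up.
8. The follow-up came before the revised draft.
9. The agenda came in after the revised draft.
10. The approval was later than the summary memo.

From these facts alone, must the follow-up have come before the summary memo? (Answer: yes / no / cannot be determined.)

yes

Chain the constraints: the follow-up → the kickoff note → the summary memo. Each link is directly stated, so the follow-up comes before the summary memo.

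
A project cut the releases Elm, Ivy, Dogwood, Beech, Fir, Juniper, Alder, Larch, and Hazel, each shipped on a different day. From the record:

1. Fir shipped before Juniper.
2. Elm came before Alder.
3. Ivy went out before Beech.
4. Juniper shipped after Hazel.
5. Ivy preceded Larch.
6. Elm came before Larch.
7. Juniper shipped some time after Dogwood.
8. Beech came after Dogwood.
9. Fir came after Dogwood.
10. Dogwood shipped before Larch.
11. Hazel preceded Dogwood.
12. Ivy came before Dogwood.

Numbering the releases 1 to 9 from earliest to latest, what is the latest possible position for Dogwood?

5

Dogwood must come before Beech, Fir, Juniper, and Larch — 4 releases forced after it.
Everything else can be placed before Dogwood in some valid order, so Dogwood can sit as late as position 9 − 4 = 5.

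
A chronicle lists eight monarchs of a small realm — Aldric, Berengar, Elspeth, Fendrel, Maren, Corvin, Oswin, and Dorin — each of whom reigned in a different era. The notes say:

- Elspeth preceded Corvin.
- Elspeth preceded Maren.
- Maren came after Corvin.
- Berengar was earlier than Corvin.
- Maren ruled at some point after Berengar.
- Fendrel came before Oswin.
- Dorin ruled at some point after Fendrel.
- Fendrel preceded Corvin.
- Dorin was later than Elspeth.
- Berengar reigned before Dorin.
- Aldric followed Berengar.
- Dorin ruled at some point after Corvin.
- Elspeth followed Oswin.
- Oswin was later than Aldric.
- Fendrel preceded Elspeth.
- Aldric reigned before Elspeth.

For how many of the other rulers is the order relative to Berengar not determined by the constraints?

1

Forced after Berengar: Aldric, Corvin, Dorin, Elspeth, Maren, and Oswin.
That leaves Fendrel with no forced order relative to Berengar — 1.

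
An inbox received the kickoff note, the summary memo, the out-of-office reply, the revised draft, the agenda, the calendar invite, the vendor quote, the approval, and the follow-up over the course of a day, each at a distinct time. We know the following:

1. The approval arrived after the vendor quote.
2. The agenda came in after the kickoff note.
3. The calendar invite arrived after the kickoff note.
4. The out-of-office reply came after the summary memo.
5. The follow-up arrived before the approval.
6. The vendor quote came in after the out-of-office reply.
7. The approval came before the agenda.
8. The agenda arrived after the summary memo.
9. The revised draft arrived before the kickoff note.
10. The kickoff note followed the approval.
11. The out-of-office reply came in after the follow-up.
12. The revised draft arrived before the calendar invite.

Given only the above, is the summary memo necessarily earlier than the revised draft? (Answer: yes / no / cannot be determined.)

cannot be determined

No chain of stated constraints runs from the summary memo to the revised draft, and none runs from the revised draft to the summary memo either.
So the relative order of the summary memo and the revised draft is not fixed by the given facts.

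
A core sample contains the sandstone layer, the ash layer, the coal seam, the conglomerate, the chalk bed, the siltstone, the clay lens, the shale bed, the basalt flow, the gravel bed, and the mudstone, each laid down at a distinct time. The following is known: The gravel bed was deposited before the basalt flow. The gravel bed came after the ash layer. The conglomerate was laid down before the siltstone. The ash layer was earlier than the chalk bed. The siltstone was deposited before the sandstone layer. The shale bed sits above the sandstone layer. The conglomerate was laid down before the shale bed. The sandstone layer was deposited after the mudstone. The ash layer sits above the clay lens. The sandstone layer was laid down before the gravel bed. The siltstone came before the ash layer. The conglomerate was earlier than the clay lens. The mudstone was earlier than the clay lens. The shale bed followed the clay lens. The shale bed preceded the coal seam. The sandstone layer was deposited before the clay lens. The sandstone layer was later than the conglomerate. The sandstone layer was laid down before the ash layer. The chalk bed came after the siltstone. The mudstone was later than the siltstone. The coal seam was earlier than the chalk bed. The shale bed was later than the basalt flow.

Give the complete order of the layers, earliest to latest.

the conglomerate, the siltstone, the mudstone, the sandstone layer, the clay lens, the ash layer, the gravel bed, the basalt flow, the shale bed, the coal seam, the chalk bed

The constraints fix every adjacent pair, so only one ordering works:
the conglomerate → the siltstone → the mudstone → the sandstone layer → the clay lens → the ash layer → the gravel bed → the basalt flow → the shale bed → the coal seam → the chalk bed.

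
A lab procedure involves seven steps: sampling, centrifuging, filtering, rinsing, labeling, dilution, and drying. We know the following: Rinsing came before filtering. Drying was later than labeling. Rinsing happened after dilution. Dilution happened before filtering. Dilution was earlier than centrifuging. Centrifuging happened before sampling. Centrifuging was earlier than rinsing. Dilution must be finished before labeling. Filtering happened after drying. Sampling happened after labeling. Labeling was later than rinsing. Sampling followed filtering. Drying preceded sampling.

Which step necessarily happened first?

Dilution has a chain of constraints placing it before every other step, so dilution must be first.

dilution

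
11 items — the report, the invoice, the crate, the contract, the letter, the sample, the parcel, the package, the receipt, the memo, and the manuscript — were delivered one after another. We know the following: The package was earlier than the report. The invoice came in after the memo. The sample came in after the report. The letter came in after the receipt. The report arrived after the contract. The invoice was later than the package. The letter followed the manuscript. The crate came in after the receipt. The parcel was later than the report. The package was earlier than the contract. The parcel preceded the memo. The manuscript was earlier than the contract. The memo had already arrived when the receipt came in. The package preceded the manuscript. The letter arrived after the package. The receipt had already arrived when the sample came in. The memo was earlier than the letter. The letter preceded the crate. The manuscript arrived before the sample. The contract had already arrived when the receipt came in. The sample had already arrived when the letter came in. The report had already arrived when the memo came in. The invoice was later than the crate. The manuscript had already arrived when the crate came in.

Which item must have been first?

The package has a chain of constraints placing it before every other item, so the package must be first.

the package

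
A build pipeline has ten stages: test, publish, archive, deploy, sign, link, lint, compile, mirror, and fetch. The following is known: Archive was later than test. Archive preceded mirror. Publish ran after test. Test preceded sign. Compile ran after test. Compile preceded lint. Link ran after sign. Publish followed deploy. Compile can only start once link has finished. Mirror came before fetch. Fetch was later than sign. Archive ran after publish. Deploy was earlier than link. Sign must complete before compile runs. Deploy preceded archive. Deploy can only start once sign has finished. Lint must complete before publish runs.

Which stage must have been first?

test

Test has a chain of constraints placing it before every other stage, so test must be first.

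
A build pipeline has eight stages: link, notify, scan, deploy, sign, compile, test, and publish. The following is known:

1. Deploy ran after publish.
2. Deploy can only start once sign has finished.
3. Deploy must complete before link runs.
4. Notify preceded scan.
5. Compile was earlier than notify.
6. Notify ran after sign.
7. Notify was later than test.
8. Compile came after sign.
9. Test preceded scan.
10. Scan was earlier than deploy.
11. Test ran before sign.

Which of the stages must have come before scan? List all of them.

Directly stated before scan: notify and test.
Compile reaches scan via compile → notify → scan.
Sign reaches scan via sign → notify → scan.
No chain forces deploy (or any of the others) ahead of scan.

compile, notify, sign, test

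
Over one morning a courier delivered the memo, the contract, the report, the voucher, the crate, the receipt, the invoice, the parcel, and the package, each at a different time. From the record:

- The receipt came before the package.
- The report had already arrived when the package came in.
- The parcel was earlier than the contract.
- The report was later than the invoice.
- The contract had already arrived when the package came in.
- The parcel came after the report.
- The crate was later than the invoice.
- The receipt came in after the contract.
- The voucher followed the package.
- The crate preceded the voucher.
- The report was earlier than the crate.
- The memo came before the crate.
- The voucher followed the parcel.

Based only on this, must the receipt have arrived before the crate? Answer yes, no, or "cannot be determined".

No chain of stated constraints runs from the receipt to the crate, and none runs from the crate to the receipt either.
So the relative order of the receipt and the crate is not fixed by the given facts.

cannot be determined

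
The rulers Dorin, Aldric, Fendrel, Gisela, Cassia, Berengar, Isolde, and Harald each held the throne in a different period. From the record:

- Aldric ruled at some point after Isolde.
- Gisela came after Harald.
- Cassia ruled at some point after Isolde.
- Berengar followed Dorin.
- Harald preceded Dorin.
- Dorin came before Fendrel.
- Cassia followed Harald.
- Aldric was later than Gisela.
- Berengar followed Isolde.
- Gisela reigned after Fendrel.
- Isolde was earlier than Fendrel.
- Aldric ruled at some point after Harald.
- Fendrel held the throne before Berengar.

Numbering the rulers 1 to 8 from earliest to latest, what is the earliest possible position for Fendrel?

4

Dorin, Harald, and Isolde must all come before Fendrel — 3 forced predecessors.
Nothing else is forced ahead of Fendrel, so their earliest slot is position 3 + 1 = 4.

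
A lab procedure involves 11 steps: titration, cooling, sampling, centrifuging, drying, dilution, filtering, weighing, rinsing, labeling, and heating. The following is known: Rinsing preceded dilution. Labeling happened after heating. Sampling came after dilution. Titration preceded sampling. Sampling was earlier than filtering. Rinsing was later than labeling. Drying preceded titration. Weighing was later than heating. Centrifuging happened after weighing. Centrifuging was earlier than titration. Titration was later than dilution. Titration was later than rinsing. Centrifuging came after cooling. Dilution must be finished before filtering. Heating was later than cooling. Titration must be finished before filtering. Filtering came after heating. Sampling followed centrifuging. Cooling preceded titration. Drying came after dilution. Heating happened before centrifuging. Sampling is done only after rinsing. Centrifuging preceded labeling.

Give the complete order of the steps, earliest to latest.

cooling, heating, weighing, centrifuging, labeling, rinsing, dilution, drying, titration, sampling, filtering

The constraints fix every adjacent pair, so only one ordering works:
cooling → heating → weighing → centrifuging → labeling → rinsing → dilution → drying → titration → sampling → filtering.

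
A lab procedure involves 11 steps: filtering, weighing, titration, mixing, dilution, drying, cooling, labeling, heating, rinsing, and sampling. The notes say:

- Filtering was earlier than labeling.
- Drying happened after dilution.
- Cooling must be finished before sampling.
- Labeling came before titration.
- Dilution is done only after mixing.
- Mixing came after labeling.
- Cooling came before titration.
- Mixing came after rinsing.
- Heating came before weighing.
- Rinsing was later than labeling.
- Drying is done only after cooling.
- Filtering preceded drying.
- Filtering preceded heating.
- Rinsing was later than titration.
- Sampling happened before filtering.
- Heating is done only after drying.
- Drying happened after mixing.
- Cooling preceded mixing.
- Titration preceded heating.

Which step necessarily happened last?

Every other step has a chain of constraints placing it before weighing, so weighing is last.

weighing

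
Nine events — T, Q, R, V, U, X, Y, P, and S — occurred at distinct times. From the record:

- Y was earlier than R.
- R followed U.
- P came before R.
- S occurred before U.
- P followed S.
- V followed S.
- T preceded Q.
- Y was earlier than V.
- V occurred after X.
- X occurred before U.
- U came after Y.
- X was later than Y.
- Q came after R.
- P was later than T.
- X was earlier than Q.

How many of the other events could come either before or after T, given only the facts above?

Forced after T: P, Q, and R.
That leaves S, U, V, X, and Y with no forced order relative to T — 5.

5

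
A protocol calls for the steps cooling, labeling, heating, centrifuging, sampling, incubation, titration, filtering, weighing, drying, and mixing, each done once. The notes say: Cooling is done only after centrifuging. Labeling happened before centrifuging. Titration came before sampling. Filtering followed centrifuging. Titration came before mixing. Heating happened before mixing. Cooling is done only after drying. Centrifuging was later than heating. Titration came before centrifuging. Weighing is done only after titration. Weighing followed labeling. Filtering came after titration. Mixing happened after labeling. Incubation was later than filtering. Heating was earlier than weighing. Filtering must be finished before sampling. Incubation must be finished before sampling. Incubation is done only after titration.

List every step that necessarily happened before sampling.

centrifuging, filtering, heating, incubation, labeling, titration

Directly stated before sampling: filtering, incubation, and titration.
Centrifuging reaches sampling via centrifuging → filtering → sampling.
Heating reaches sampling via heating → centrifuging → filtering → sampling.
Labeling reaches sampling via labeling → centrifuging → filtering → sampling.
No chain forces cooling (or any of the others) ahead of sampling.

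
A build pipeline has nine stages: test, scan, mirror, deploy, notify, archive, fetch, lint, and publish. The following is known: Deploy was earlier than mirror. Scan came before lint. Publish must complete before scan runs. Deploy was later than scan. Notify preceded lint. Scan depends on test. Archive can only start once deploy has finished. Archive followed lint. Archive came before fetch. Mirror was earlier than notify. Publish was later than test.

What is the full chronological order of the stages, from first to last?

test, publish, scan, deploy, mirror, notify, lint, archive, fetch

The constraints fix every adjacent pair, so only one ordering works:
test → publish → scan → deploy → mirror → notify → lint → archive → fetch.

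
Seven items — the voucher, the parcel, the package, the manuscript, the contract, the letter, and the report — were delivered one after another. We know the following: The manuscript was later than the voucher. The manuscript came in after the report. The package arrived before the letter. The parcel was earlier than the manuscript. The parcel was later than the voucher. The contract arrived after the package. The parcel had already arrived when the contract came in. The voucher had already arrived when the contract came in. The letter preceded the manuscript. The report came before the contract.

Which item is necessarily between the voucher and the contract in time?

the parcel

Tracing the constraints gives the voucher → the parcel → the contract, so the parcel sits after the voucher and before the contract.
No other item is forced both after the voucher and before the contract.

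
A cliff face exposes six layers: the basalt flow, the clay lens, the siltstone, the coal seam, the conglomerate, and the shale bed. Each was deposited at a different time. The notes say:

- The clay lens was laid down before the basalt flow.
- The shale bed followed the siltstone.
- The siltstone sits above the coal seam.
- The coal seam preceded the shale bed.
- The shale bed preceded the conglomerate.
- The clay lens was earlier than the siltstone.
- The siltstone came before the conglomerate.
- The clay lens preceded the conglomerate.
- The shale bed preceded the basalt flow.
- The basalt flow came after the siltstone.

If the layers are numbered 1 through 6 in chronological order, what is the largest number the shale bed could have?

The shale bed must come before the basalt flow and the conglomerate — 2 layers forced after it.
Everything else can be placed before the shale bed in some valid order, so the shale bed can sit as late as position 6 − 2 = 4.

4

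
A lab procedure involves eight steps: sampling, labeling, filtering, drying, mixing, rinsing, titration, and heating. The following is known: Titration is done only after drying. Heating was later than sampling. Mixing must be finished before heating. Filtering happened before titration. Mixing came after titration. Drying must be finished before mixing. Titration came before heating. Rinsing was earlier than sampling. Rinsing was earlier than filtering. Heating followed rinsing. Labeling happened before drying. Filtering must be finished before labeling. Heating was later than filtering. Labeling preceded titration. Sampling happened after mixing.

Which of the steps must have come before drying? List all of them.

filtering, labeling, rinsing

Directly stated before drying: labeling.
Filtering reaches drying via filtering → labeling → drying.
Rinsing reaches drying via rinsing → filtering → labeling → drying.
No chain forces sampling (or any of the others) ahead of drying.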